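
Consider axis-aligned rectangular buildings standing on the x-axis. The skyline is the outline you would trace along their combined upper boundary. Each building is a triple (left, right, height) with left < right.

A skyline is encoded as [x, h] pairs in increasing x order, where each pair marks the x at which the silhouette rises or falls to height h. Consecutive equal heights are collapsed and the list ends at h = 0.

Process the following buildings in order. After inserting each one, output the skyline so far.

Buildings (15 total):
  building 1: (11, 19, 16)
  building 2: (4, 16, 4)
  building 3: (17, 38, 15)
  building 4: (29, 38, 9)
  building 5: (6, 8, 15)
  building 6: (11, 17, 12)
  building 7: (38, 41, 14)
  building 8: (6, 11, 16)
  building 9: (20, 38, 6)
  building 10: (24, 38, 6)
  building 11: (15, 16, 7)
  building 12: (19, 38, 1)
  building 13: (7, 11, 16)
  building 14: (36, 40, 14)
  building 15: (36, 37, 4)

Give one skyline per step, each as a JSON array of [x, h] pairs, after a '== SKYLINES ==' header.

== SKYLINES ==
[[11,16],[19,0]]
[[4,4],[11,16],[19,0]]
[[4,4],[11,16],[19,15],[38,0]]
[[4,4],[11,16],[19,15],[38,0]]
[[4,4],[6,15],[8,4],[11,16],[19,15],[38,0]]
[[4,4],[6,15],[8,4],[11,16],[19,15],[38,0]]
[[4,4],[6,15],[8,4],[11,16],[19,15],[38,14],[41,0]]
[[4,4],[6,16],[19,15],[38,14],[41,0]]
[[4,4],[6,16],[19,15],[38,14],[41,0]]
[[4,4],[6,16],[19,15],[38,14],[41,0]]
[[4,4],[6,16],[19,15],[38,14],[41,0]]
[[4,4],[6,16],[19,15],[38,14],[41,0]]
[[4,4],[6,16],[19,15],[38,14],[41,0]]
[[4,4],[6,16],[19,15],[38,14],[41,0]]
[[4,4],[6,16],[19,15],[38,14],[41,0]]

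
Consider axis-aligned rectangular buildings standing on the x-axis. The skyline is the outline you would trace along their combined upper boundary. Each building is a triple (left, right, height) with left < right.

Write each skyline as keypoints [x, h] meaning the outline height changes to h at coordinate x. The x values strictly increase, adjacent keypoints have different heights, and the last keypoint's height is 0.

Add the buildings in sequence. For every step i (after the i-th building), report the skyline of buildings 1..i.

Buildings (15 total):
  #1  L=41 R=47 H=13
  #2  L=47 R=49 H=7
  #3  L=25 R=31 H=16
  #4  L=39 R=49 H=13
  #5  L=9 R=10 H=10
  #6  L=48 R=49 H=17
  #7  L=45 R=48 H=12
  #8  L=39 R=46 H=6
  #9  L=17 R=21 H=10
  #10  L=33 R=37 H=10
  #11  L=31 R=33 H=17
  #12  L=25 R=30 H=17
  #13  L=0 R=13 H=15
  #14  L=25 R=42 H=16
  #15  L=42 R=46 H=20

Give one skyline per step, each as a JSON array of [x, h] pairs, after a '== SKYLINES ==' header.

== SKYLINES ==
[[41,13],[47,0]]
[[41,13],[47,7],[49,0]]
[[25,16],[31,0],[41,13],[47,7],[49,0]]
[[25,16],[31,0],[39,13],[49,0]]
[[9,10],[10,0],[25,16],[31,0],[39,13],[49,0]]
[[9,10],[10,0],[25,16],[31,0],[39,13],[48,17],[49,0]]
[[9,10],[10,0],[25,16],[31,0],[39,13],[48,17],[49,0]]
[[9,10],[10,0],[25,16],[31,0],[39,13],[48,17],[49,0]]
[[9,10],[10,0],[17,10],[21,0],[25,16],[31,0],[39,13],[48,17],[49,0]]
[[9,10],[10,0],[17,10],[21,0],[25,16],[31,0],[33,10],[37,0],[39,13],[48,17],[49,0]]
[[9,10],[10,0],[17,10],[21,0],[25,16],[31,17],[33,10],[37,0],[39,13],[48,17],[49,0]]
[[9,10],[10,0],[17,10],[21,0],[25,17],[30,16],[31,17],[33,10],[37,0],[39,13],[48,17],[49,0]]
[[0,15],[13,0],[17,10],[21,0],[25,17],[30,16],[31,17],[33,10],[37,0],[39,13],[48,17],[49,0]]
[[0,15],[13,0],[17,10],[21,0],[25,17],[30,16],[31,17],[33,16],[42,13],[48,17],[49,0]]
[[0,15],[13,0],[17,10],[21,0],[25,17],[30,16],[31,17],[33,16],[42,20],[46,13],[48,17],[49,0]]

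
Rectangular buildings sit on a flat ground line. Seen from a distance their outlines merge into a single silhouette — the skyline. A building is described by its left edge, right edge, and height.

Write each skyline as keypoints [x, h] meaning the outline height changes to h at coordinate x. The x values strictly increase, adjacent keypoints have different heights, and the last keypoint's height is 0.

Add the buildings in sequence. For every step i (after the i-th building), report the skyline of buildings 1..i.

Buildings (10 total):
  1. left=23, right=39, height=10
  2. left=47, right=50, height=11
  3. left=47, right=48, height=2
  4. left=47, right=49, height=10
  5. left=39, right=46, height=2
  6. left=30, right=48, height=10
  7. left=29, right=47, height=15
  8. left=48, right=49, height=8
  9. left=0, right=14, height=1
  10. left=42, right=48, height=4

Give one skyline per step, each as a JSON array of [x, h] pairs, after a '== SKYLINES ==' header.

== SKYLINES ==
[[23,10],[39,0]]
[[23,10],[39,0],[47,11],[50,0]]
[[23,10],[39,0],[47,11],[50,0]]
[[23,10],[39,0],[47,11],[50,0]]
[[23,10],[39,2],[46,0],[47,11],[50,0]]
[[23,10],[47,11],[50,0]]
[[23,10],[29,15],[47,11],[50,0]]
[[23,10],[29,15],[47,11],[50,0]]
[[0,1],[14,0],[23,10],[29,15],[47,11],[50,0]]
[[0,1],[14,0],[23,10],[29,15],[47,11],[50,0]]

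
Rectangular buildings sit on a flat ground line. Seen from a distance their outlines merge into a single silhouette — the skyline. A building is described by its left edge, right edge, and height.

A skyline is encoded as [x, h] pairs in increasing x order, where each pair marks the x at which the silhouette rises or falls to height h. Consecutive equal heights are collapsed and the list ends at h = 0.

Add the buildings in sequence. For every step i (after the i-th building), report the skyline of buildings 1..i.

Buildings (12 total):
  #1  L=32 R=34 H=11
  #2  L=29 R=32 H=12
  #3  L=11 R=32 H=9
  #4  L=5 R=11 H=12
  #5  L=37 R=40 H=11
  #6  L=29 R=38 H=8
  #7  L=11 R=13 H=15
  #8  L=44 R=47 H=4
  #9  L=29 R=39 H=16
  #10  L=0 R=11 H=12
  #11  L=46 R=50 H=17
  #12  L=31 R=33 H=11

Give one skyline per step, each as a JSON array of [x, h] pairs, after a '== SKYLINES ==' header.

== SKYLINES ==
[[32,11],[34,0]]
[[29,12],[32,11],[34,0]]
[[11,9],[29,12],[32,11],[34,0]]
[[5,12],[11,9],[29,12],[32,11],[34,0]]
[[5,12],[11,9],[29,12],[32,11],[34,0],[37,11],[40,0]]
[[5,12],[11,9],[29,12],[32,11],[34,8],[37,11],[40,0]]
[[5,12],[11,15],[13,9],[29,12],[32,11],[34,8],[37,11],[40,0]]
[[5,12],[11,15],[13,9],[29,12],[32,11],[34,8],[37,11],[40,0],[44,4],[47,0]]
[[5,12],[11,15],[13,9],[29,16],[39,11],[40,0],[44,4],[47,0]]
[[0,12],[11,15],[13,9],[29,16],[39,11],[40,0],[44,4],[47,0]]
[[0,12],[11,15],[13,9],[29,16],[39,11],[40,0],[44,4],[46,17],[50,0]]
[[0,12],[11,15],[13,9],[29,16],[39,11],[40,0],[44,4],[46,17],[50,0]]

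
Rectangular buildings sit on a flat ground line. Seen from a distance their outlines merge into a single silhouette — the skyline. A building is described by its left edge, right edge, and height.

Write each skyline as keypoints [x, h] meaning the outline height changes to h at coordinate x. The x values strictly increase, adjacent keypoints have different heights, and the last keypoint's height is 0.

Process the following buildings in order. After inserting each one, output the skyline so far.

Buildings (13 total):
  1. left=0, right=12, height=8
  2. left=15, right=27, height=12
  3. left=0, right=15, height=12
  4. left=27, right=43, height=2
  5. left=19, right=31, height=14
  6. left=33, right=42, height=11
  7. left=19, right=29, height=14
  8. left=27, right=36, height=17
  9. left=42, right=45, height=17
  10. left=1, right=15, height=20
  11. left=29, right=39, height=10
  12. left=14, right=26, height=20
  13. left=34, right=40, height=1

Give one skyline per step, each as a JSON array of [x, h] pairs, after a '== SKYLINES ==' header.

== SKYLINES ==
[[0,8],[12,0]]
[[0,8],[12,0],[15,12],[27,0]]
[[0,12],[27,0]]
[[0,12],[27,2],[43,0]]
[[0,12],[19,14],[31,2],[43,0]]
[[0,12],[19,14],[31,2],[33,11],[42,2],[43,0]]
[[0,12],[19,14],[31,2],[33,11],[42,2],[43,0]]
[[0,12],[19,14],[27,17],[36,11],[42,2],[43,0]]
[[0,12],[19,14],[27,17],[36,11],[42,17],[45,0]]
[[0,12],[1,20],[15,12],[19,14],[27,17],[36,11],[42,17],[45,0]]
[[0,12],[1,20],[15,12],[19,14],[27,17],[36,11],[42,17],[45,0]]
[[0,12],[1,20],[26,14],[27,17],[36,11],[42,17],[45,0]]
[[0,12],[1,20],[26,14],[27,17],[36,11],[42,17],[45,0]]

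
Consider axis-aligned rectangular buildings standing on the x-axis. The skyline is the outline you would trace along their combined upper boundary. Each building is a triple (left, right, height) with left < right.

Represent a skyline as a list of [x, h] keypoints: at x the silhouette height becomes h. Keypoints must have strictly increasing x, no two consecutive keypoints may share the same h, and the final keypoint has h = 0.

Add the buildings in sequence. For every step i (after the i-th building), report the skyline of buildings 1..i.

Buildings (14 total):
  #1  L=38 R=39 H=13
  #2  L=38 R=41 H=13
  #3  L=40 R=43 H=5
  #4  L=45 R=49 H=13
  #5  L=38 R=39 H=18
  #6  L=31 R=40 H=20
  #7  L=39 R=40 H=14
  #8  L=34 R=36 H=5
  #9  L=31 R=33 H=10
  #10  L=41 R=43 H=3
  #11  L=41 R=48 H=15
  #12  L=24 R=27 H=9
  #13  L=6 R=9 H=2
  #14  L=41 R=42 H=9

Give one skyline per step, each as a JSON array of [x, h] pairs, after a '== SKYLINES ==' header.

== SKYLINES ==
[[38,13],[39,0]]
[[38,13],[41,0]]
[[38,13],[41,5],[43,0]]
[[38,13],[41,5],[43,0],[45,13],[49,0]]
[[38,18],[39,13],[41,5],[43,0],[45,13],[49,0]]
[[31,20],[40,13],[41,5],[43,0],[45,13],[49,0]]
[[31,20],[40,13],[41,5],[43,0],[45,13],[49,0]]
[[31,20],[40,13],[41,5],[43,0],[45,13],[49,0]]
[[31,20],[40,13],[41,5],[43,0],[45,13],[49,0]]
[[31,20],[40,13],[41,5],[43,0],[45,13],[49,0]]
[[31,20],[40,13],[41,15],[48,13],[49,0]]
[[24,9],[27,0],[31,20],[40,13],[41,15],[48,13],[49,0]]
[[6,2],[9,0],[24,9],[27,0],[31,20],[40,13],[41,15],[48,13],[49,0]]
[[6,2],[9,0],[24,9],[27,0],[31,20],[40,13],[41,15],[48,13],[49,0]]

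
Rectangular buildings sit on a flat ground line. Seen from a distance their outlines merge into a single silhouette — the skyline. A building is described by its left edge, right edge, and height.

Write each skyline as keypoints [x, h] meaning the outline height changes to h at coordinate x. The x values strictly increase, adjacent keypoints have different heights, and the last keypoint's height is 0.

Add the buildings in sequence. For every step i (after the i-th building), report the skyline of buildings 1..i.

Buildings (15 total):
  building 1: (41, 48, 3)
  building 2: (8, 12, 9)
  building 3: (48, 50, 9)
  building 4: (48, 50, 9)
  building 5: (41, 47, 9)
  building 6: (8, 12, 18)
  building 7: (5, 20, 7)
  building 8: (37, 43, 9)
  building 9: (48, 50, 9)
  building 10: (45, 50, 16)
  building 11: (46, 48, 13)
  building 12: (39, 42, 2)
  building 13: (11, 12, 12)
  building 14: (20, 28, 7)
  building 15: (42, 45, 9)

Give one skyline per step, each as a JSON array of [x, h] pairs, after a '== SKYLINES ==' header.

== SKYLINES ==
[[41,3],[48,0]]
[[8,9],[12,0],[41,3],[48,0]]
[[8,9],[12,0],[41,3],[48,9],[50,0]]
[[8,9],[12,0],[41,3],[48,9],[50,0]]
[[8,9],[12,0],[41,9],[47,3],[48,9],[50,0]]
[[8,18],[12,0],[41,9],[47,3],[48,9],[50,0]]
[[5,7],[8,18],[12,7],[20,0],[41,9],[47,3],[48,9],[50,0]]
[[5,7],[8,18],[12,7],[20,0],[37,9],[47,3],[48,9],[50,0]]
[[5,7],[8,18],[12,7],[20,0],[37,9],[47,3],[48,9],[50,0]]
[[5,7],[8,18],[12,7],[20,0],[37,9],[45,16],[50,0]]
[[5,7],[8,18],[12,7],[20,0],[37,9],[45,16],[50,0]]
[[5,7],[8,18],[12,7],[20,0],[37,9],[45,16],[50,0]]
[[5,7],[8,18],[12,7],[20,0],[37,9],[45,16],[50,0]]
[[5,7],[8,18],[12,7],[28,0],[37,9],[45,16],[50,0]]
[[5,7],[8,18],[12,7],[28,0],[37,9],[45,16],[50,0]]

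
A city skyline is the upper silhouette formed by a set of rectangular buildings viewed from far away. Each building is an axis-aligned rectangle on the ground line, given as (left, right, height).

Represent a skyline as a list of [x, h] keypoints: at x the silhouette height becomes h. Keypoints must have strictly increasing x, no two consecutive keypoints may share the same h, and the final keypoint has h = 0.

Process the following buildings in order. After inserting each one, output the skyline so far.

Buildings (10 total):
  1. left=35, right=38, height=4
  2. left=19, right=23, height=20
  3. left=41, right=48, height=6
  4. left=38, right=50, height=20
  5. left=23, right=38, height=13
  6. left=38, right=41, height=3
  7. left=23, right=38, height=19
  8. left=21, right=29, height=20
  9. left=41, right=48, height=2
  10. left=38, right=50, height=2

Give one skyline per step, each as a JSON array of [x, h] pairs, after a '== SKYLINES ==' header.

== SKYLINES ==
[[35,4],[38,0]]
[[19,20],[23,0],[35,4],[38,0]]
[[19,20],[23,0],[35,4],[38,0],[41,6],[48,0]]
[[19,20],[23,0],[35,4],[38,20],[50,0]]
[[19,20],[23,13],[38,20],[50,0]]
[[19,20],[23,13],[38,20],[50,0]]
[[19,20],[23,19],[38,20],[50,0]]
[[19,20],[29,19],[38,20],[50,0]]
[[19,20],[29,19],[38,20],[50,0]]
[[19,20],[29,19],[38,20],[50,0]]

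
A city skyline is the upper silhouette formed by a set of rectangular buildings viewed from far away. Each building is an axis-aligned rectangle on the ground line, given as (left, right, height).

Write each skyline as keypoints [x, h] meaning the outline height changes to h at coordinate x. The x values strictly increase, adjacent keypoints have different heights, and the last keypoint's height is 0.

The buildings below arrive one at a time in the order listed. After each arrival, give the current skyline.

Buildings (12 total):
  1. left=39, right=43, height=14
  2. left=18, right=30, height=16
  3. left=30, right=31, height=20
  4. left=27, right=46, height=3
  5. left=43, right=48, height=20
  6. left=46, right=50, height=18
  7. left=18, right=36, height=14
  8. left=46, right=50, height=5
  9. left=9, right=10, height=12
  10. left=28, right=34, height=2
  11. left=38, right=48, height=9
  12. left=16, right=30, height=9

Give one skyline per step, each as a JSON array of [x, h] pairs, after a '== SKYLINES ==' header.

== SKYLINES ==
[[39,14],[43,0]]
[[18,16],[30,0],[39,14],[43,0]]
[[18,16],[30,20],[31,0],[39,14],[43,0]]
[[18,16],[30,20],[31,3],[39,14],[43,3],[46,0]]
[[18,16],[30,20],[31,3],[39,14],[43,20],[48,0]]
[[18,16],[30,20],[31,3],[39,14],[43,20],[48,18],[50,0]]
[[18,16],[30,20],[31,14],[36,3],[39,14],[43,20],[48,18],[50,0]]
[[18,16],[30,20],[31,14],[36,3],[39,14],[43,20],[48,18],[50,0]]
[[9,12],[10,0],[18,16],[30,20],[31,14],[36,3],[39,14],[43,20],[48,18],[50,0]]
[[9,12],[10,0],[18,16],[30,20],[31,14],[36,3],[39,14],[43,20],[48,18],[50,0]]
[[9,12],[10,0],[18,16],[30,20],[31,14],[36,3],[38,9],[39,14],[43,20],[48,18],[50,0]]
[[9,12],[10,0],[16,9],[18,16],[30,20],[31,14],[36,3],[38,9],[39,14],[43,20],[48,18],[50,0]]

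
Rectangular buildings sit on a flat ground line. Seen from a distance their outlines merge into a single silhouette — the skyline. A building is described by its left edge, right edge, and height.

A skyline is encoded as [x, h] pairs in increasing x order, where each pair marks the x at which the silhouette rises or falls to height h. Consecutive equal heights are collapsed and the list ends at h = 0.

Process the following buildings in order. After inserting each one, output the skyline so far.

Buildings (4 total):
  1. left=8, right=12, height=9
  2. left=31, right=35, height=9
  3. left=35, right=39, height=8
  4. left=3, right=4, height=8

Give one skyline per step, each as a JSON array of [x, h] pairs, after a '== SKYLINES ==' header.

== SKYLINES ==
[[8,9],[12,0]]
[[8,9],[12,0],[31,9],[35,0]]
[[8,9],[12,0],[31,9],[35,8],[39,0]]
[[3,8],[4,0],[8,9],[12,0],[31,9],[35,8],[39,0]]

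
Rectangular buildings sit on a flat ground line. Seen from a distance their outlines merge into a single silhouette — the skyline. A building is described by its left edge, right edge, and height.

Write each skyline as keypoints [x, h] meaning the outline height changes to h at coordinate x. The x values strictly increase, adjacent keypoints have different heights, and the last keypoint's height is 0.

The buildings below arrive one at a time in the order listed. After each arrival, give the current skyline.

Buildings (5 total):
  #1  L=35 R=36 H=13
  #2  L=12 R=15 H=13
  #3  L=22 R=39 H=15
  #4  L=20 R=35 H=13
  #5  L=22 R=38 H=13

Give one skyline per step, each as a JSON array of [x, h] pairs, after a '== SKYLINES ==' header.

== SKYLINES ==
[[35,13],[36,0]]
[[12,13],[15,0],[35,13],[36,0]]
[[12,13],[15,0],[22,15],[39,0]]
[[12,13],[15,0],[20,13],[22,15],[39,0]]
[[12,13],[15,0],[20,13],[22,15],[39,0]]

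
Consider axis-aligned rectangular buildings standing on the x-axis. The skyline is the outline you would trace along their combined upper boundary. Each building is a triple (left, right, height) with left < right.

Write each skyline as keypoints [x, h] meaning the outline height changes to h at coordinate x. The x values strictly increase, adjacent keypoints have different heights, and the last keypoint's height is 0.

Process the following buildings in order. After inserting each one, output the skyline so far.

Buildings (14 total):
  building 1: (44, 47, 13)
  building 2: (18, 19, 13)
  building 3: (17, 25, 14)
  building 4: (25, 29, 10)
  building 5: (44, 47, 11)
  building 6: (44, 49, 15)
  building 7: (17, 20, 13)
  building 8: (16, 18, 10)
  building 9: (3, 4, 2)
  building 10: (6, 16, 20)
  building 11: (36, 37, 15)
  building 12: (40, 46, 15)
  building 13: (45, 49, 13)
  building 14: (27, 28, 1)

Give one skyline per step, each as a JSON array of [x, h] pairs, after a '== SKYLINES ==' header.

== SKYLINES ==
[[44,13],[47,0]]
[[18,13],[19,0],[44,13],[47,0]]
[[17,14],[25,0],[44,13],[47,0]]
[[17,14],[25,10],[29,0],[44,13],[47,0]]
[[17,14],[25,10],[29,0],[44,13],[47,0]]
[[17,14],[25,10],[29,0],[44,15],[49,0]]
[[17,14],[25,10],[29,0],[44,15],[49,0]]
[[16,10],[17,14],[25,10],[29,0],[44,15],[49,0]]
[[3,2],[4,0],[16,10],[17,14],[25,10],[29,0],[44,15],[49,0]]
[[3,2],[4,0],[6,20],[16,10],[17,14],[25,10],[29,0],[44,15],[49,0]]
[[3,2],[4,0],[6,20],[16,10],[17,14],[25,10],[29,0],[36,15],[37,0],[44,15],[49,0]]
[[3,2],[4,0],[6,20],[16,10],[17,14],[25,10],[29,0],[36,15],[37,0],[40,15],[49,0]]
[[3,2],[4,0],[6,20],[16,10],[17,14],[25,10],[29,0],[36,15],[37,0],[40,15],[49,0]]
[[3,2],[4,0],[6,20],[16,10],[17,14],[25,10],[29,0],[36,15],[37,0],[40,15],[49,0]]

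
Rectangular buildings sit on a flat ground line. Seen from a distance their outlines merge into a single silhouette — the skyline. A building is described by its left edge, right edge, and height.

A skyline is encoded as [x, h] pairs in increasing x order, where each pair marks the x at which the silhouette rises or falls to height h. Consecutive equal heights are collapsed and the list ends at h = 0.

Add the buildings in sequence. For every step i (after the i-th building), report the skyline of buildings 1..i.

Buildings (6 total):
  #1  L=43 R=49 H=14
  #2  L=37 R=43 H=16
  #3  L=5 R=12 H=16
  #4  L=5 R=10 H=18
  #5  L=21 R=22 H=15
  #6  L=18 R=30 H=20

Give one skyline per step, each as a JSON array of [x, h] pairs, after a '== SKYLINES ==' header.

== SKYLINES ==
[[43,14],[49,0]]
[[37,16],[43,14],[49,0]]
[[5,16],[12,0],[37,16],[43,14],[49,0]]
[[5,18],[10,16],[12,0],[37,16],[43,14],[49,0]]
[[5,18],[10,16],[12,0],[21,15],[22,0],[37,16],[43,14],[49,0]]
[[5,18],[10,16],[12,0],[18,20],[30,0],[37,16],[43,14],[49,0]]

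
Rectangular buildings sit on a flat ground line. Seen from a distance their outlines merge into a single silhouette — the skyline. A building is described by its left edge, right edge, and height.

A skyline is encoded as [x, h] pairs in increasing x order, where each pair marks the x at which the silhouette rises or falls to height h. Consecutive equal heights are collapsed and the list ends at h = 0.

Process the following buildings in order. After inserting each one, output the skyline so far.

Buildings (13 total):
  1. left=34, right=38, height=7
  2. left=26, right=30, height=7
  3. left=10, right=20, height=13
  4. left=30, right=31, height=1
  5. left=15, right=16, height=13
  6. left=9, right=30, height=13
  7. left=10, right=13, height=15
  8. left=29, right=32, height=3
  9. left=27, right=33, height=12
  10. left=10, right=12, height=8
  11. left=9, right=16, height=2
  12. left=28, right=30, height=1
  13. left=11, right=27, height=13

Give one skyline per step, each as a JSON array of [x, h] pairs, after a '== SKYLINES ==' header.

== SKYLINES ==
[[34,7],[38,0]]
[[26,7],[30,0],[34,7],[38,0]]
[[10,13],[20,0],[26,7],[30,0],[34,7],[38,0]]
[[10,13],[20,0],[26,7],[30,1],[31,0],[34,7],[38,0]]
[[10,13],[20,0],[26,7],[30,1],[31,0],[34,7],[38,0]]
[[9,13],[30,1],[31,0],[34,7],[38,0]]
[[9,13],[10,15],[13,13],[30,1],[31,0],[34,7],[38,0]]
[[9,13],[10,15],[13,13],[30,3],[32,0],[34,7],[38,0]]
[[9,13],[10,15],[13,13],[30,12],[33,0],[34,7],[38,0]]
[[9,13],[10,15],[13,13],[30,12],[33,0],[34,7],[38,0]]
[[9,13],[10,15],[13,13],[30,12],[33,0],[34,7],[38,0]]
[[9,13],[10,15],[13,13],[30,12],[33,0],[34,7],[38,0]]
[[9,13],[10,15],[13,13],[30,12],[33,0],[34,7],[38,0]]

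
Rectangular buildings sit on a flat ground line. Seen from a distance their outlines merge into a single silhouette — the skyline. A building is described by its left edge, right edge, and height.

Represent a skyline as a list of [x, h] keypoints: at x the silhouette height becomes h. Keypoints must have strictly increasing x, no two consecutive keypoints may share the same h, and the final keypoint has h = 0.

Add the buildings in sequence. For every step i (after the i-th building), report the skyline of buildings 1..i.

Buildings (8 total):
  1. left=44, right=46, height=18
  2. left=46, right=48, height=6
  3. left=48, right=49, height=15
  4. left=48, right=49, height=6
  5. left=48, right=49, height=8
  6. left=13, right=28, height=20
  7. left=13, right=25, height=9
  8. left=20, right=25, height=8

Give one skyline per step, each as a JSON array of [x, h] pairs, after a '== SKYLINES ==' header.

== SKYLINES ==
[[44,18],[46,0]]
[[44,18],[46,6],[48,0]]
[[44,18],[46,6],[48,15],[49,0]]
[[44,18],[46,6],[48,15],[49,0]]
[[44,18],[46,6],[48,15],[49,0]]
[[13,20],[28,0],[44,18],[46,6],[48,15],[49,0]]
[[13,20],[28,0],[44,18],[46,6],[48,15],[49,0]]
[[13,20],[28,0],[44,18],[46,6],[48,15],[49,0]]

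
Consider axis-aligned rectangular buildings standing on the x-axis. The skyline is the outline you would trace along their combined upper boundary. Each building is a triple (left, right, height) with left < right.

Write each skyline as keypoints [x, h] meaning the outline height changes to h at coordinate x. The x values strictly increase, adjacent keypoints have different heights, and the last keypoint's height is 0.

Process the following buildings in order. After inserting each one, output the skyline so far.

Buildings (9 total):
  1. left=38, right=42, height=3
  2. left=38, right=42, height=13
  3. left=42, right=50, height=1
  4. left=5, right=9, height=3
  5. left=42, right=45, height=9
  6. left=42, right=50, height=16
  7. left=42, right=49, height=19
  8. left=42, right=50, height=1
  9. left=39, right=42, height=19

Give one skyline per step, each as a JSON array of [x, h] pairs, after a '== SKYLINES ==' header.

== SKYLINES ==
[[38,3],[42,0]]
[[38,13],[42,0]]
[[38,13],[42,1],[50,0]]
[[5,3],[9,0],[38,13],[42,1],[50,0]]
[[5,3],[9,0],[38,13],[42,9],[45,1],[50,0]]
[[5,3],[9,0],[38,13],[42,16],[50,0]]
[[5,3],[9,0],[38,13],[42,19],[49,16],[50,0]]
[[5,3],[9,0],[38,13],[42,19],[49,16],[50,0]]
[[5,3],[9,0],[38,13],[39,19],[49,16],[50,0]]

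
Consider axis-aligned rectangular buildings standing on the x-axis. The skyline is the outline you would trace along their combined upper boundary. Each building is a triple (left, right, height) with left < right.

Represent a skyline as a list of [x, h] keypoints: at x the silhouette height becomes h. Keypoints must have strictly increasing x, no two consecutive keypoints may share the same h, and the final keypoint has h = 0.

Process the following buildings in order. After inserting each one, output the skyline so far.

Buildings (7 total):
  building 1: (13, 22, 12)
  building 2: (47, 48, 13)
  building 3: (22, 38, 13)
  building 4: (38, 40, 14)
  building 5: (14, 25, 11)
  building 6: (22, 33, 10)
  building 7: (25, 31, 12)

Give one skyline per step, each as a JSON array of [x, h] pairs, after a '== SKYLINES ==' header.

== SKYLINES ==
[[13,12],[22,0]]
[[13,12],[22,0],[47,13],[48,0]]
[[13,12],[22,13],[38,0],[47,13],[48,0]]
[[13,12],[22,13],[38,14],[40,0],[47,13],[48,0]]
[[13,12],[22,13],[38,14],[40,0],[47,13],[48,0]]
[[13,12],[22,13],[38,14],[40,0],[47,13],[48,0]]
[[13,12],[22,13],[38,14],[40,0],[47,13],[48,0]]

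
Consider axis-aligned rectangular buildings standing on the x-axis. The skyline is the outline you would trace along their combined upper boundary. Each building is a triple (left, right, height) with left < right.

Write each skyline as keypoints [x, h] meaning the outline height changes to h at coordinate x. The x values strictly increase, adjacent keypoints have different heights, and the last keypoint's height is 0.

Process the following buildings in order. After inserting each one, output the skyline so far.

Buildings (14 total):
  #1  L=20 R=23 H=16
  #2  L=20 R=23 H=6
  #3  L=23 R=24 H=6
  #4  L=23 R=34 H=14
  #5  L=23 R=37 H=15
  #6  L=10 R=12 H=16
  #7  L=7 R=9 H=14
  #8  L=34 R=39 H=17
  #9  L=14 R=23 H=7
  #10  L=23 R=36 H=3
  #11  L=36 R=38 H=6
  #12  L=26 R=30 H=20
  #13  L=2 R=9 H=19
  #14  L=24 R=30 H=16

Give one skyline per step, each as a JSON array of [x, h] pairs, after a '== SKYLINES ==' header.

== SKYLINES ==
[[20,16],[23,0]]
[[20,16],[23,0]]
[[20,16],[23,6],[24,0]]
[[20,16],[23,14],[34,0]]
[[20,16],[23,15],[37,0]]
[[10,16],[12,0],[20,16],[23,15],[37,0]]
[[7,14],[9,0],[10,16],[12,0],[20,16],[23,15],[37,0]]
[[7,14],[9,0],[10,16],[12,0],[20,16],[23,15],[34,17],[39,0]]
[[7,14],[9,0],[10,16],[12,0],[14,7],[20,16],[23,15],[34,17],[39,0]]
[[7,14],[9,0],[10,16],[12,0],[14,7],[20,16],[23,15],[34,17],[39,0]]
[[7,14],[9,0],[10,16],[12,0],[14,7],[20,16],[23,15],[34,17],[39,0]]
[[7,14],[9,0],[10,16],[12,0],[14,7],[20,16],[23,15],[26,20],[30,15],[34,17],[39,0]]
[[2,19],[9,0],[10,16],[12,0],[14,7],[20,16],[23,15],[26,20],[30,15],[34,17],[39,0]]
[[2,19],[9,0],[10,16],[12,0],[14,7],[20,16],[23,15],[24,16],[26,20],[30,15],[34,17],[39,0]]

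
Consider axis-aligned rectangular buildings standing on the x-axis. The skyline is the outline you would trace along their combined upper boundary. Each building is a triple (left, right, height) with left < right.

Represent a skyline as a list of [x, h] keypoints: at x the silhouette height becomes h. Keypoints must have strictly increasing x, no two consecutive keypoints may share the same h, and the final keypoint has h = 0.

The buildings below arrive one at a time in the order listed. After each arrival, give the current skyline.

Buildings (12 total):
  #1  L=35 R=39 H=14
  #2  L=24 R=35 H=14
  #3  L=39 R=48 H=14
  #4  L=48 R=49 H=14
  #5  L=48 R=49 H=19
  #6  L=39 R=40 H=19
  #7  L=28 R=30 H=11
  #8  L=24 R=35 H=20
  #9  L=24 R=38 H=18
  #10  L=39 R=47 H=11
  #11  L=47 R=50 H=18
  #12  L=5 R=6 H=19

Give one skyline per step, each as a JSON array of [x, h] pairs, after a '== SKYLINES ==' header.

== SKYLINES ==
[[35,14],[39,0]]
[[24,14],[39,0]]
[[24,14],[48,0]]
[[24,14],[49,0]]
[[24,14],[48,19],[49,0]]
[[24,14],[39,19],[40,14],[48,19],[49,0]]
[[24,14],[39,19],[40,14],[48,19],[49,0]]
[[24,20],[35,14],[39,19],[40,14],[48,19],[49,0]]
[[24,20],[35,18],[38,14],[39,19],[40,14],[48,19],[49,0]]
[[24,20],[35,18],[38,14],[39,19],[40,14],[48,19],[49,0]]
[[24,20],[35,18],[38,14],[39,19],[40,14],[47,18],[48,19],[49,18],[50,0]]
[[5,19],[6,0],[24,20],[35,18],[38,14],[39,19],[40,14],[47,18],[48,19],[49,18],[50,0]]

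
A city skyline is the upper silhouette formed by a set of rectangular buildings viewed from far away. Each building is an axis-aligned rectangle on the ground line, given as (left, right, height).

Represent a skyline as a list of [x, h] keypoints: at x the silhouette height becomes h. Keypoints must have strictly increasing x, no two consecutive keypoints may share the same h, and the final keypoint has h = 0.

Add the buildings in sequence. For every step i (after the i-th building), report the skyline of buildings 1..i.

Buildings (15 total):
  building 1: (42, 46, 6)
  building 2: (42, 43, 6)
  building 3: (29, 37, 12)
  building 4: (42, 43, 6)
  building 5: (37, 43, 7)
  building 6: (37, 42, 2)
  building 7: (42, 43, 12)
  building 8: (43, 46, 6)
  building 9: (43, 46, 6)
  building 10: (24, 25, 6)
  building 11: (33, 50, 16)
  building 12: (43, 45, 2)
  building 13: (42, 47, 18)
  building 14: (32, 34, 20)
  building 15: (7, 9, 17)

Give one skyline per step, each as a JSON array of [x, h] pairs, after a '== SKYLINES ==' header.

== SKYLINES ==
[[42,6],[46,0]]
[[42,6],[46,0]]
[[29,12],[37,0],[42,6],[46,0]]
[[29,12],[37,0],[42,6],[46,0]]
[[29,12],[37,7],[43,6],[46,0]]
[[29,12],[37,7],[43,6],[46,0]]
[[29,12],[37,7],[42,12],[43,6],[46,0]]
[[29,12],[37,7],[42,12],[43,6],[46,0]]
[[29,12],[37,7],[42,12],[43,6],[46,0]]
[[24,6],[25,0],[29,12],[37,7],[42,12],[43,6],[46,0]]
[[24,6],[25,0],[29,12],[33,16],[50,0]]
[[24,6],[25,0],[29,12],[33,16],[50,0]]
[[24,6],[25,0],[29,12],[33,16],[42,18],[47,16],[50,0]]
[[24,6],[25,0],[29,12],[32,20],[34,16],[42,18],[47,16],[50,0]]
[[7,17],[9,0],[24,6],[25,0],[29,12],[32,20],[34,16],[42,18],[47,16],[50,0]]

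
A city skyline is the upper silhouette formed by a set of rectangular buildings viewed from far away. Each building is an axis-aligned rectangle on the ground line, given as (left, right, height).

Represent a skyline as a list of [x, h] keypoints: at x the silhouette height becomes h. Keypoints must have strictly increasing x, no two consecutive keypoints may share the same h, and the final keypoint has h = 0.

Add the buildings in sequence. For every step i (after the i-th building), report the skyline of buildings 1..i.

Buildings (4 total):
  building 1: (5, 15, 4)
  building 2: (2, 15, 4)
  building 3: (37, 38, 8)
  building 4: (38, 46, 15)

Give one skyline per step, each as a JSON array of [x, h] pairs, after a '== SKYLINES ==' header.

== SKYLINES ==
[[5,4],[15,0]]
[[2,4],[15,0]]
[[2,4],[15,0],[37,8],[38,0]]
[[2,4],[15,0],[37,8],[38,15],[46,0]]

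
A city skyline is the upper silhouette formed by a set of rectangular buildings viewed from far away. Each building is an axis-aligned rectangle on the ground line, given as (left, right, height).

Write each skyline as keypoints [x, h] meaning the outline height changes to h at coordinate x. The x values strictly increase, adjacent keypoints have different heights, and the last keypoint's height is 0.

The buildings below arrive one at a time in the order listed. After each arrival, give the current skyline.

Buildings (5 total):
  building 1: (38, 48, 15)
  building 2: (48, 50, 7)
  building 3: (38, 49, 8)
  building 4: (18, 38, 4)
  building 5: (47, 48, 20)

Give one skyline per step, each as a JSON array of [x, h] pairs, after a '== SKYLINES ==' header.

== SKYLINES ==
[[38,15],[48,0]]
[[38,15],[48,7],[50,0]]
[[38,15],[48,8],[49,7],[50,0]]
[[18,4],[38,15],[48,8],[49,7],[50,0]]
[[18,4],[38,15],[47,20],[48,8],[49,7],[50,0]]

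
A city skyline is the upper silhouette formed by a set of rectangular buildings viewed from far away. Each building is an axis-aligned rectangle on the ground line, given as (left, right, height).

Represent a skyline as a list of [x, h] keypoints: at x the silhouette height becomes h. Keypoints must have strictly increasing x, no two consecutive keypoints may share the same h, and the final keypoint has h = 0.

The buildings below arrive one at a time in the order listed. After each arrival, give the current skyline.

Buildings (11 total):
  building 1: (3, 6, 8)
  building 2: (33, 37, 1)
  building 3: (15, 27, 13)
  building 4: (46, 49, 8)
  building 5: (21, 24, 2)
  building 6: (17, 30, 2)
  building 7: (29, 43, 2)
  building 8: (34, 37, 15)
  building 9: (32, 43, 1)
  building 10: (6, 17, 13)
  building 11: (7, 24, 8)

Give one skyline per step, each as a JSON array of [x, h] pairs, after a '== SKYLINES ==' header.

== SKYLINES ==
[[3,8],[6,0]]
[[3,8],[6,0],[33,1],[37,0]]
[[3,8],[6,0],[15,13],[27,0],[33,1],[37,0]]
[[3,8],[6,0],[15,13],[27,0],[33,1],[37,0],[46,8],[49,0]]
[[3,8],[6,0],[15,13],[27,0],[33,1],[37,0],[46,8],[49,0]]
[[3,8],[6,0],[15,13],[27,2],[30,0],[33,1],[37,0],[46,8],[49,0]]
[[3,8],[6,0],[15,13],[27,2],[43,0],[46,8],[49,0]]
[[3,8],[6,0],[15,13],[27,2],[34,15],[37,2],[43,0],[46,8],[49,0]]
[[3,8],[6,0],[15,13],[27,2],[34,15],[37,2],[43,0],[46,8],[49,0]]
[[3,8],[6,13],[27,2],[34,15],[37,2],[43,0],[46,8],[49,0]]
[[3,8],[6,13],[27,2],[34,15],[37,2],[43,0],[46,8],[49,0]]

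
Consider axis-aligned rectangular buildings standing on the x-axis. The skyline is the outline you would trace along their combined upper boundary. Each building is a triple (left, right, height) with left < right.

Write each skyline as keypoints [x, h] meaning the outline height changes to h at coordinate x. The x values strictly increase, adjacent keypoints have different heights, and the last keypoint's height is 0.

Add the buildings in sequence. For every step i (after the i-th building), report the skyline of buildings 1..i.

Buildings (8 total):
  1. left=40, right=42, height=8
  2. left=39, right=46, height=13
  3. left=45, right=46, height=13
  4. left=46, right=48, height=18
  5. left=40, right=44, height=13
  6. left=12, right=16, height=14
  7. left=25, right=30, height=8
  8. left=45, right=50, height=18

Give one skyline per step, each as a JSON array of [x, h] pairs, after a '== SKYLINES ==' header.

== SKYLINES ==
[[40,8],[42,0]]
[[39,13],[46,0]]
[[39,13],[46,0]]
[[39,13],[46,18],[48,0]]
[[39,13],[46,18],[48,0]]
[[12,14],[16,0],[39,13],[46,18],[48,0]]
[[12,14],[16,0],[25,8],[30,0],[39,13],[46,18],[48,0]]
[[12,14],[16,0],[25,8],[30,0],[39,13],[45,18],[50,0]]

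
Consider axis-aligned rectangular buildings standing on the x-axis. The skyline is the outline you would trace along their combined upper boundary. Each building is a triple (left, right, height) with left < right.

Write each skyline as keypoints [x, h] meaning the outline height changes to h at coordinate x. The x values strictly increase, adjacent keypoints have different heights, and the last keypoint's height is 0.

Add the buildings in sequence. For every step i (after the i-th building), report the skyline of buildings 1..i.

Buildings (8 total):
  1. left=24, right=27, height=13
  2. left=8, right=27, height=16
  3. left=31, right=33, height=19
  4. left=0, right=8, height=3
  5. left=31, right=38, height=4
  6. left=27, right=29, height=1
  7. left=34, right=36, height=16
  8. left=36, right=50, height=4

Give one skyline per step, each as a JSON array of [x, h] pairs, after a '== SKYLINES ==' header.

== SKYLINES ==
[[24,13],[27,0]]
[[8,16],[27,0]]
[[8,16],[27,0],[31,19],[33,0]]
[[0,3],[8,16],[27,0],[31,19],[33,0]]
[[0,3],[8,16],[27,0],[31,19],[33,4],[38,0]]
[[0,3],[8,16],[27,1],[29,0],[31,19],[33,4],[38,0]]
[[0,3],[8,16],[27,1],[29,0],[31,19],[33,4],[34,16],[36,4],[38,0]]
[[0,3],[8,16],[27,1],[29,0],[31,19],[33,4],[34,16],[36,4],[50,0]]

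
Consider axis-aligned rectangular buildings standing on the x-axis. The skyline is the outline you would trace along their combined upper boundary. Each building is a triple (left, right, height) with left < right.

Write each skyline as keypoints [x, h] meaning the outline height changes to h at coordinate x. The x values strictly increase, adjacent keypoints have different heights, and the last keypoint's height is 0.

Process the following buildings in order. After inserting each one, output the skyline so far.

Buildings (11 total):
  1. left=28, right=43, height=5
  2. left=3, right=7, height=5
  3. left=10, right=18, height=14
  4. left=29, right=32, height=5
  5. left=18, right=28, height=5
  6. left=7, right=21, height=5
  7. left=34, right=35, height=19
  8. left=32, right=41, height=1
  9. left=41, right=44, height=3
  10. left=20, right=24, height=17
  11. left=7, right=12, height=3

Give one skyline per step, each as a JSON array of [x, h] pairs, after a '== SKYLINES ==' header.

== SKYLINES ==
[[28,5],[43,0]]
[[3,5],[7,0],[28,5],[43,0]]
[[3,5],[7,0],[10,14],[18,0],[28,5],[43,0]]
[[3,5],[7,0],[10,14],[18,0],[28,5],[43,0]]
[[3,5],[7,0],[10,14],[18,5],[43,0]]
[[3,5],[10,14],[18,5],[43,0]]
[[3,5],[10,14],[18,5],[34,19],[35,5],[43,0]]
[[3,5],[10,14],[18,5],[34,19],[35,5],[43,0]]
[[3,5],[10,14],[18,5],[34,19],[35,5],[43,3],[44,0]]
[[3,5],[10,14],[18,5],[20,17],[24,5],[34,19],[35,5],[43,3],[44,0]]
[[3,5],[10,14],[18,5],[20,17],[24,5],[34,19],[35,5],[43,3],[44,0]]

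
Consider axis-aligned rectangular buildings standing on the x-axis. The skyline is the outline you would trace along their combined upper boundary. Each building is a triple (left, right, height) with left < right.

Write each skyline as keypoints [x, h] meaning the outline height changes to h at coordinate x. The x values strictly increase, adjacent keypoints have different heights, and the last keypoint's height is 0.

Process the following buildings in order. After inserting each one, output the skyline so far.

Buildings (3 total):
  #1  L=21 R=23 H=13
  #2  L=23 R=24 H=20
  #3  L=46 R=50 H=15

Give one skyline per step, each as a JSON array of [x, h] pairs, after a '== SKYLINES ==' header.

== SKYLINES ==
[[21,13],[23,0]]
[[21,13],[23,20],[24,0]]
[[21,13],[23,20],[24,0],[46,15],[50,0]]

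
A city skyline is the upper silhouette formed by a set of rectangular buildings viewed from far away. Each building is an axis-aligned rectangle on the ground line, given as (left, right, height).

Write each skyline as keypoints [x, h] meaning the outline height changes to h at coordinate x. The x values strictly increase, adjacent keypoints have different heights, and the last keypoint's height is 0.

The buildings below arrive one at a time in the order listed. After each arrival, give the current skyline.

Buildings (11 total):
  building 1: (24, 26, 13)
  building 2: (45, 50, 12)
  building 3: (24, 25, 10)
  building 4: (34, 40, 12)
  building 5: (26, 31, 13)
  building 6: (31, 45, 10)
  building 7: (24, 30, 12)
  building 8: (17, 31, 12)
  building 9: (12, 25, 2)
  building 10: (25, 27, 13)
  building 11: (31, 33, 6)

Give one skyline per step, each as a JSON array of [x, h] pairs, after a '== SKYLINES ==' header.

== SKYLINES ==
[[24,13],[26,0]]
[[24,13],[26,0],[45,12],[50,0]]
[[24,13],[26,0],[45,12],[50,0]]
[[24,13],[26,0],[34,12],[40,0],[45,12],[50,0]]
[[24,13],[31,0],[34,12],[40,0],[45,12],[50,0]]
[[24,13],[31,10],[34,12],[40,10],[45,12],[50,0]]
[[24,13],[31,10],[34,12],[40,10],[45,12],[50,0]]
[[17,12],[24,13],[31,10],[34,12],[40,10],[45,12],[50,0]]
[[12,2],[17,12],[24,13],[31,10],[34,12],[40,10],[45,12],[50,0]]
[[12,2],[17,12],[24,13],[31,10],[34,12],[40,10],[45,12],[50,0]]
[[12,2],[17,12],[24,13],[31,10],[34,12],[40,10],[45,12],[50,0]]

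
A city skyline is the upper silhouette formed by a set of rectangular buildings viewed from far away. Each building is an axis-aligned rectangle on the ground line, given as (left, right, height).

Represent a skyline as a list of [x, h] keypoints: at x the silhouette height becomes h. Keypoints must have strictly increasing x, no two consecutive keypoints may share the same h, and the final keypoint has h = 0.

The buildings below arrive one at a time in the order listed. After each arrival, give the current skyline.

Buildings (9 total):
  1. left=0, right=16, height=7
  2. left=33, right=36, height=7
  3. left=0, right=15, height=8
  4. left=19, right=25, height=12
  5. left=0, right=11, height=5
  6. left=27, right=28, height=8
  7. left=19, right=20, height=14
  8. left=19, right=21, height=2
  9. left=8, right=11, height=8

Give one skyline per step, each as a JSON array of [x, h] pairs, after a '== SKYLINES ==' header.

== SKYLINES ==
[[0,7],[16,0]]
[[0,7],[16,0],[33,7],[36,0]]
[[0,8],[15,7],[16,0],[33,7],[36,0]]
[[0,8],[15,7],[16,0],[19,12],[25,0],[33,7],[36,0]]
[[0,8],[15,7],[16,0],[19,12],[25,0],[33,7],[36,0]]
[[0,8],[15,7],[16,0],[19,12],[25,0],[27,8],[28,0],[33,7],[36,0]]
[[0,8],[15,7],[16,0],[19,14],[20,12],[25,0],[27,8],[28,0],[33,7],[36,0]]
[[0,8],[15,7],[16,0],[19,14],[20,12],[25,0],[27,8],[28,0],[33,7],[36,0]]
[[0,8],[15,7],[16,0],[19,14],[20,12],[25,0],[27,8],[28,0],[33,7],[36,0]]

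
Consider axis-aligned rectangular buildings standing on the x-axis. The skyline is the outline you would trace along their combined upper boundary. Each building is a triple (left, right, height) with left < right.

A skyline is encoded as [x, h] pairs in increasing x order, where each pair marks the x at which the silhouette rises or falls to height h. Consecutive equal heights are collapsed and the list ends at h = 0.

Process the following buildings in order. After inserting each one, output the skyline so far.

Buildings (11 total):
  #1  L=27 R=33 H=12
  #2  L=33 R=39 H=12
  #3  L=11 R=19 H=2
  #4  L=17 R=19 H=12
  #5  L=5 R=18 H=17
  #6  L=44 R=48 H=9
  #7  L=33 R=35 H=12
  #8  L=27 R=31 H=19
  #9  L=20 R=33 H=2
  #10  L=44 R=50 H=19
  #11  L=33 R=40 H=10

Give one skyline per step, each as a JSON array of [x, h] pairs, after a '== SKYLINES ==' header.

== SKYLINES ==
[[27,12],[33,0]]
[[27,12],[39,0]]
[[11,2],[19,0],[27,12],[39,0]]
[[11,2],[17,12],[19,0],[27,12],[39,0]]
[[5,17],[18,12],[19,0],[27,12],[39,0]]
[[5,17],[18,12],[19,0],[27,12],[39,0],[44,9],[48,0]]
[[5,17],[18,12],[19,0],[27,12],[39,0],[44,9],[48,0]]
[[5,17],[18,12],[19,0],[27,19],[31,12],[39,0],[44,9],[48,0]]
[[5,17],[18,12],[19,0],[20,2],[27,19],[31,12],[39,0],[44,9],[48,0]]
[[5,17],[18,12],[19,0],[20,2],[27,19],[31,12],[39,0],[44,19],[50,0]]
[[5,17],[18,12],[19,0],[20,2],[27,19],[31,12],[39,10],[40,0],[44,19],[50,0]]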